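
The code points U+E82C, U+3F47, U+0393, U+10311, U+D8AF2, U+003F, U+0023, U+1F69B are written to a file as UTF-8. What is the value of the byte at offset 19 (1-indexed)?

1-indexed offset 19 is 0-indexed offset 18.
U+E82C → 3-byte form EE A0 AC at offsets 0–2.
U+3F47 → 3-byte form E3 BD 87 at offsets 3–5.
U+0393 → 2-byte form CE 93 at offsets 6–7.
U+10311 → 4-byte form F0 90 8C 91 at offsets 8–11.
U+D8AF2 → 4-byte form F3 98 AB B2 at offsets 12–15.
U+003F → 1-byte form 3F at offsets 16–16.
U+0023 → 1-byte form 23 at offsets 17–17.
U+1F69B → 4-byte form F0 9F 9A 9B at offsets 18–21.
Offset 18 falls in char 8's range; it's byte 1 of F0 9F 9A 9B = 0xF0.

0xF0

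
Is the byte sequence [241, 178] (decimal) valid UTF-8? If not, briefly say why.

Leading byte 0xF1 = 11110001 → 4-byte form, but only 2 bytes are present.

invalid (sequence truncated)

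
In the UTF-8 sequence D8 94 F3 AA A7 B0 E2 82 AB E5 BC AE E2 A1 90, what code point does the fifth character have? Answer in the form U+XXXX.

U+2850

Offset 0: leading byte 0xD8 = 11011000 → 2-byte char #1 = D8 94.
Offset 2: leading byte 0xF3 = 11110011 → 4-byte char #2 = F3 AA A7 B0.
Offset 6: leading byte 0xE2 = 11100010 → 3-byte char #3 = E2 82 AB.
Offset 9: leading byte 0xE5 = 11100101 → 3-byte char #4 = E5 BC AE.
Offset 12: leading byte 0xE2 = 11100010 → 3-byte char #5 = E2 A1 90.
Leading byte 0xE2 = 11100010 matches 1110xxxx → 3-byte sequence.
Byte 1: 0xE2 = 11100010, payload 0010 (4 bits).
Byte 2: 0xA1 = 10100001 (10xxxxxx ✓), payload 100001.
Byte 3: 0x90 = 10010000 (10xxxxxx ✓), payload 010000.
Concatenate: 0010100001010000 = 0x2850 (16 bits → U+2850).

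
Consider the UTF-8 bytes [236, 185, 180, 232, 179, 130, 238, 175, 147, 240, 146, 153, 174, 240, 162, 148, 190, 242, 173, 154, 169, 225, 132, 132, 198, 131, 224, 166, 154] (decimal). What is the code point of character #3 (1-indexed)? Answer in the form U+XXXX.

U+EBD3

Offset 0: leading byte 0xEC = 11101100 → 3-byte char #1 = EC B9 B4.
Offset 3: leading byte 0xE8 = 11101000 → 3-byte char #2 = E8 B3 82.
Offset 6: leading byte 0xEE = 11101110 → 3-byte char #3 = EE AF 93.
Leading byte 0xEE = 11101110 matches 1110xxxx → 3-byte sequence.
Byte 1: 0xEE = 11101110, payload 1110 (4 bits).
Byte 2: 0xAF = 10101111 (10xxxxxx ✓), payload 101111.
Byte 3: 0x93 = 10010011 (10xxxxxx ✓), payload 010011.
Concatenate: 1110101111010011 = 0xEBD3 (16 bits → U+EBD3).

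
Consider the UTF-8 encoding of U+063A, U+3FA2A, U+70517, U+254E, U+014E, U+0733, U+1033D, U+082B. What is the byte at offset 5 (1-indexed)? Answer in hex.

0xA8

1-indexed offset 5 is 0-indexed offset 4.
U+063A → 2-byte form D8 BA at offsets 0–1.
U+3FA2A → 4-byte form F0 BF A8 AA at offsets 2–5.
Offset 4 falls in char 2's range; it's byte 3 of F0 BF A8 AA = 0xA8.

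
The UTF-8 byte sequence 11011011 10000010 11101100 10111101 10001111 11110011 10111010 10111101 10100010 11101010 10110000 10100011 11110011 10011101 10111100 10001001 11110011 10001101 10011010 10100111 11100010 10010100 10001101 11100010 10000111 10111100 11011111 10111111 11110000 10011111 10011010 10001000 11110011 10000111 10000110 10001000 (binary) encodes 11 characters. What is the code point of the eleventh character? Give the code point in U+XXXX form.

U+C7188

Offset 0: leading byte 0xDB = 11011011 → 2-byte char #1 = DB 82.
Offset 2: leading byte 0xEC = 11101100 → 3-byte char #2 = EC BD 8F.
Offset 5: leading byte 0xF3 = 11110011 → 4-byte char #3 = F3 BA BD A2.
Offset 9: leading byte 0xEA = 11101010 → 3-byte char #4 = EA B0 A3.
Offset 12: leading byte 0xF3 = 11110011 → 4-byte char #5 = F3 9D BC 89.
Offset 16: leading byte 0xF3 = 11110011 → 4-byte char #6 = F3 8D 9A A7.
Offset 20: leading byte 0xE2 = 11100010 → 3-byte char #7 = E2 94 8D.
Offset 23: leading byte 0xE2 = 11100010 → 3-byte char #8 = E2 87 BC.
Offset 26: leading byte 0xDF = 11011111 → 2-byte char #9 = DF BF.
Offset 28: leading byte 0xF0 = 11110000 → 4-byte char #10 = F0 9F 9A 88.
Offset 32: leading byte 0xF3 = 11110011 → 4-byte char #11 = F3 87 86 88.
Leading byte 0xF3 = 11110011 matches 11110xxx → 4-byte sequence.
Byte 1: 0xF3 = 11110011, payload 011 (3 bits).
Byte 2: 0x87 = 10000111 (10xxxxxx ✓), payload 000111.
Byte 3: 0x86 = 10000110 (10xxxxxx ✓), payload 000110.
Byte 4: 0x88 = 10001000 (10xxxxxx ✓), payload 001000.
Concatenate: 011000111000110001000 = 0xC7188 (21 bits → U+C7188).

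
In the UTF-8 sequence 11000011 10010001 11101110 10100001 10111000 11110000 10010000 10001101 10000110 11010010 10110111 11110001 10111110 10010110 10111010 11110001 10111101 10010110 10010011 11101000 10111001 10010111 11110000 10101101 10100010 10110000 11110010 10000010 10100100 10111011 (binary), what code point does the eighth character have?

Offset 0: leading byte 0xC3 = 11000011 → 2-byte char #1 = C3 91.
Offset 2: leading byte 0xEE = 11101110 → 3-byte char #2 = EE A1 B8.
Offset 5: leading byte 0xF0 = 11110000 → 4-byte char #3 = F0 90 8D 86.
Offset 9: leading byte 0xD2 = 11010010 → 2-byte char #4 = D2 B7.
Offset 11: leading byte 0xF1 = 11110001 → 4-byte char #5 = F1 BE 96 BA.
Offset 15: leading byte 0xF1 = 11110001 → 4-byte char #6 = F1 BD 96 93.
Offset 19: leading byte 0xE8 = 11101000 → 3-byte char #7 = E8 B9 97.
Offset 22: leading byte 0xF0 = 11110000 → 4-byte char #8 = F0 AD A2 B0.
Leading byte 0xF0 = 11110000 matches 11110xxx → 4-byte sequence.
Byte 1: 0xF0 = 11110000, payload 000 (3 bits).
Byte 2: 0xAD = 10101101 (10xxxxxx ✓), payload 101101.
Byte 3: 0xA2 = 10100010 (10xxxxxx ✓), payload 100010.
Byte 4: 0xB0 = 10110000 (10xxxxxx ✓), payload 110000.
Concatenate: 000101101100010110000 = 0x2D8B0 (21 bits → U+2D8B0).

U+2D8B0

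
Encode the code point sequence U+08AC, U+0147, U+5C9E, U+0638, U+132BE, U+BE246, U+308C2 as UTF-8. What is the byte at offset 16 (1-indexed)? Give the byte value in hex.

1-indexed offset 16 is 0-indexed offset 15.
U+08AC → 3-byte form E0 A2 AC at offsets 0–2.
U+0147 → 2-byte form C5 87 at offsets 3–4.
U+5C9E → 3-byte form E5 B2 9E at offsets 5–7.
U+0638 → 2-byte form D8 B8 at offsets 8–9.
U+132BE → 4-byte form F0 93 8A BE at offsets 10–13.
U+BE246 → 4-byte form F2 BE 89 86 at offsets 14–17.
Offset 15 falls in char 6's range; it's byte 2 of F2 BE 89 86 = 0xBE.

0xBE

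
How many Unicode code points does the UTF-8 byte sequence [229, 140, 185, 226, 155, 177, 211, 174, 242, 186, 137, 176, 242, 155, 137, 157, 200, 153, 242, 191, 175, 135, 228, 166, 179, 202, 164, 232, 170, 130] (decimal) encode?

10

Byte at offset 0: 0xE5 = 11100101 → 3-byte char (#1). Advance 3.
Byte at offset 3: 0xE2 = 11100010 → 3-byte char (#2). Advance 3.
Byte at offset 6: 0xD3 = 11010011 → 2-byte char (#3). Advance 2.
Byte at offset 8: 0xF2 = 11110010 → 4-byte char (#4). Advance 4.
Byte at offset 12: 0xF2 = 11110010 → 4-byte char (#5). Advance 4.
Byte at offset 16: 0xC8 = 11001000 → 2-byte char (#6). Advance 2.
Byte at offset 18: 0xF2 = 11110010 → 4-byte char (#7). Advance 4.
Byte at offset 22: 0xE4 = 11100100 → 3-byte char (#8). Advance 3.
Byte at offset 25: 0xCA = 11001010 → 2-byte char (#9). Advance 2.
Byte at offset 27: 0xE8 = 11101000 → 3-byte char (#10). Advance 3.
Reached end at offset 30 after 10 code points.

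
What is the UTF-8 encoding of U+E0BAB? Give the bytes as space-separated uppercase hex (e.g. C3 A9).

U+E0BAB = 0xE0BAB = 920491 decimal. In range U+10000–U+10FFFF → 4-byte form: 11110xxx 10xxxxxx 10xxxxxx 10xxxxxx.
Binary (21 bits): 011100000101110101011.
Split 3+6+6+6: 011 | 100000 | 101110 | 101011.
Byte 1: 11110011 = 0xF3.
Byte 2: 10100000 = 0xA0.
Byte 3: 10101110 = 0xAE.
Byte 4: 10101011 = 0xAB.

F3 A0 AE AB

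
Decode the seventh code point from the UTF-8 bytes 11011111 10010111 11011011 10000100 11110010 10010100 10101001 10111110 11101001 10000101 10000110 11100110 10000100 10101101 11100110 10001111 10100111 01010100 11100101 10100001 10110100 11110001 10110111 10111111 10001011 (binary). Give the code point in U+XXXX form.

U+0054

Offset 0: leading byte 0xDF = 11011111 → 2-byte char #1 = DF 97.
Offset 2: leading byte 0xDB = 11011011 → 2-byte char #2 = DB 84.
Offset 4: leading byte 0xF2 = 11110010 → 4-byte char #3 = F2 94 A9 BE.
Offset 8: leading byte 0xE9 = 11101001 → 3-byte char #4 = E9 85 86.
Offset 11: leading byte 0xE6 = 11100110 → 3-byte char #5 = E6 84 AD.
Offset 14: leading byte 0xE6 = 11100110 → 3-byte char #6 = E6 8F A7.
Offset 17: leading byte 0x54 = 01010100 → 1-byte char #7 = 54.
Leading byte 0x54 = 01010100 matches 0xxxxxxx → 1-byte sequence.
Byte 1: 0x54 = 01010100, payload 1010100 (7 bits).
Concatenate: 1010100 = 0x54 (7 bits → U+0054).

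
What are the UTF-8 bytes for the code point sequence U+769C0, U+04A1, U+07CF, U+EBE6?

F1 B6 A7 80 D2 A1 DF 8F EE AF A6

U+769C0: 4-byte form → F1 B6 A7 80.
U+04A1: 2-byte form → D2 A1.
U+07CF: 2-byte form → DF 8F.
U+EBE6: 3-byte form → EE AF A6.
Concatenated (11 bytes): F1 B6 A7 80 D2 A1 DF 8F EE AF A6.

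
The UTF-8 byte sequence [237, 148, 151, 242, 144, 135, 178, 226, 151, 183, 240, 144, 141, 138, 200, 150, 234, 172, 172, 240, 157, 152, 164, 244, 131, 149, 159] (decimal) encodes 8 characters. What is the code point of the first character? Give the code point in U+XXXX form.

U+D517

Offset 0: leading byte 0xED = 11101101 → 3-byte char #1 = ED 94 97.
Leading byte 0xED = 11101101 matches 1110xxxx → 3-byte sequence.
Byte 1: 0xED = 11101101, payload 1101 (4 bits).
Byte 2: 0x94 = 10010100 (10xxxxxx ✓), payload 010100.
Byte 3: 0x97 = 10010111 (10xxxxxx ✓), payload 010111.
Concatenate: 1101010100010111 = 0xD517 (16 bits → U+D517).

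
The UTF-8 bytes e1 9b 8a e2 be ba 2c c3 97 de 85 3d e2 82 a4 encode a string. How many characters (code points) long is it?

7

Byte at offset 0: 0xE1 = 11100001 → 3-byte char (#1). Advance 3.
Byte at offset 3: 0xE2 = 11100010 → 3-byte char (#2). Advance 3.
Byte at offset 6: 0x2C = 00101100 → 1-byte char (#3). Advance 1.
Byte at offset 7: 0xC3 = 11000011 → 2-byte char (#4). Advance 2.
Byte at offset 9: 0xDE = 11011110 → 2-byte char (#5). Advance 2.
Byte at offset 11: 0x3D = 00111101 → 1-byte char (#6). Advance 1.
Byte at offset 12: 0xE2 = 11100010 → 3-byte char (#7). Advance 3.
Reached end at offset 15 after 7 code points.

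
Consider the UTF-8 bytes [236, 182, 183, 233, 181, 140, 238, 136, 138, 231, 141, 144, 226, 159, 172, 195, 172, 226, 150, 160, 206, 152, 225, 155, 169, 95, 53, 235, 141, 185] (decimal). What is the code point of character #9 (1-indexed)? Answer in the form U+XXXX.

U+16E9

Offset 0: leading byte 0xEC = 11101100 → 3-byte char #1 = EC B6 B7.
Offset 3: leading byte 0xE9 = 11101001 → 3-byte char #2 = E9 B5 8C.
Offset 6: leading byte 0xEE = 11101110 → 3-byte char #3 = EE 88 8A.
Offset 9: leading byte 0xE7 = 11100111 → 3-byte char #4 = E7 8D 90.
Offset 12: leading byte 0xE2 = 11100010 → 3-byte char #5 = E2 9F AC.
Offset 15: leading byte 0xC3 = 11000011 → 2-byte char #6 = C3 AC.
Offset 17: leading byte 0xE2 = 11100010 → 3-byte char #7 = E2 96 A0.
Offset 20: leading byte 0xCE = 11001110 → 2-byte char #8 = CE 98.
Offset 22: leading byte 0xE1 = 11100001 → 3-byte char #9 = E1 9B A9.
Leading byte 0xE1 = 11100001 matches 1110xxxx → 3-byte sequence.
Byte 1: 0xE1 = 11100001, payload 0001 (4 bits).
Byte 2: 0x9B = 10011011 (10xxxxxx ✓), payload 011011.
Byte 3: 0xA9 = 10101001 (10xxxxxx ✓), payload 101001.
Concatenate: 0001011011101001 = 0x16E9 (16 bits → U+16E9).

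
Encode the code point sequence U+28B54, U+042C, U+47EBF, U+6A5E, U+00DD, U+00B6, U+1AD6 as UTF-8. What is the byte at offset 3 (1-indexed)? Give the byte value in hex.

0xAD

1-indexed offset 3 is 0-indexed offset 2.
U+28B54 → 4-byte form F0 A8 AD 94 at offsets 0–3.
Offset 2 falls in char 1's range; it's byte 3 of F0 A8 AD 94 = 0xAD.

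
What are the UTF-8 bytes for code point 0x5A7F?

E5 A9 BF

U+5A7F = 0x5A7F = 23167 decimal. In range U+0800–U+FFFF → 3-byte form: 1110xxxx 10xxxxxx 10xxxxxx.
Binary (16 bits): 0101101001111111.
Split 4+6+6: 0101 | 101001 | 111111.
Byte 1: 11100101 = 0xE5.
Byte 2: 10101001 = 0xA9.
Byte 3: 10111111 = 0xBF.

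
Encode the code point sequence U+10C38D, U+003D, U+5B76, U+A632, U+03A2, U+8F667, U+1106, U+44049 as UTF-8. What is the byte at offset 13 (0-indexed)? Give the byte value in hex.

U+10C38D → 4-byte form F4 8C 8E 8D at offsets 0–3.
U+003D → 1-byte form 3D at offsets 4–4.
U+5B76 → 3-byte form E5 AD B6 at offsets 5–7.
U+A632 → 3-byte form EA 98 B2 at offsets 8–10.
U+03A2 → 2-byte form CE A2 at offsets 11–12.
U+8F667 → 4-byte form F2 8F 99 A7 at offsets 13–16.
Offset 13 falls in char 6's range; it's byte 1 of F2 8F 99 A7 = 0xF2.

0xF2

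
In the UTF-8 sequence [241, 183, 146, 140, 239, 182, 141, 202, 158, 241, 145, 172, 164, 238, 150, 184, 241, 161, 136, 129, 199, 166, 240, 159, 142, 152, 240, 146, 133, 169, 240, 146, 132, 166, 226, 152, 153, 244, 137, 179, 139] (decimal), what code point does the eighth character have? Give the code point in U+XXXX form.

U+1F398

Offset 0: leading byte 0xF1 = 11110001 → 4-byte char #1 = F1 B7 92 8C.
Offset 4: leading byte 0xEF = 11101111 → 3-byte char #2 = EF B6 8D.
Offset 7: leading byte 0xCA = 11001010 → 2-byte char #3 = CA 9E.
Offset 9: leading byte 0xF1 = 11110001 → 4-byte char #4 = F1 91 AC A4.
Offset 13: leading byte 0xEE = 11101110 → 3-byte char #5 = EE 96 B8.
Offset 16: leading byte 0xF1 = 11110001 → 4-byte char #6 = F1 A1 88 81.
Offset 20: leading byte 0xC7 = 11000111 → 2-byte char #7 = C7 A6.
Offset 22: leading byte 0xF0 = 11110000 → 4-byte char #8 = F0 9F 8E 98.
Leading byte 0xF0 = 11110000 matches 11110xxx → 4-byte sequence.
Byte 1: 0xF0 = 11110000, payload 000 (3 bits).
Byte 2: 0x9F = 10011111 (10xxxxxx ✓), payload 011111.
Byte 3: 0x8E = 10001110 (10xxxxxx ✓), payload 001110.
Byte 4: 0x98 = 10011000 (10xxxxxx ✓), payload 011000.
Concatenate: 000011111001110011000 = 0x1F398 (21 bits → U+1F398).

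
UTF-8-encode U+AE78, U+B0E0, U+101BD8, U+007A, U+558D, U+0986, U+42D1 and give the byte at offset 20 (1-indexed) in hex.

0x91

1-indexed offset 20 is 0-indexed offset 19.
U+AE78 → 3-byte form EA B9 B8 at offsets 0–2.
U+B0E0 → 3-byte form EB 83 A0 at offsets 3–5.
U+101BD8 → 4-byte form F4 81 AF 98 at offsets 6–9.
U+007A → 1-byte form 7A at offsets 10–10.
U+558D → 3-byte form E5 96 8D at offsets 11–13.
U+0986 → 3-byte form E0 A6 86 at offsets 14–16.
U+42D1 → 3-byte form E4 8B 91 at offsets 17–19.
Offset 19 falls in char 7's range; it's byte 3 of E4 8B 91 = 0x91.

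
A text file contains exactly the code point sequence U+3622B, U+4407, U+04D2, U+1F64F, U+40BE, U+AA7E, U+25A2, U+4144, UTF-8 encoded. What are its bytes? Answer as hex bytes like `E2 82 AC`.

U+3622B: 4-byte form → F0 B6 88 AB.
U+4407: 3-byte form → E4 90 87.
U+04D2: 2-byte form → D3 92.
U+1F64F: 4-byte form → F0 9F 99 8F.
U+40BE: 3-byte form → E4 82 BE.
U+AA7E: 3-byte form → EA A9 BE.
U+25A2: 3-byte form → E2 96 A2.
U+4144: 3-byte form → E4 85 84.
Concatenated (25 bytes): F0 B6 88 AB E4 90 87 D3 92 F0 9F 99 8F E4 82 BE EA A9 BE E2 96 A2 E4 85 84.

F0 B6 88 AB E4 90 87 D3 92 F0 9F 99 8F E4 82 BE EA A9 BE E2 96 A2 E4 85 84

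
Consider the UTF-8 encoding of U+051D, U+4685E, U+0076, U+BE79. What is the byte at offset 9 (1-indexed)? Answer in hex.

1-indexed offset 9 is 0-indexed offset 8.
U+051D → 2-byte form D4 9D at offsets 0–1.
U+4685E → 4-byte form F1 86 A1 9E at offsets 2–5.
U+0076 → 1-byte form 76 at offsets 6–6.
U+BE79 → 3-byte form EB B9 B9 at offsets 7–9.
Offset 8 falls in char 4's range; it's byte 2 of EB B9 B9 = 0xB9.

0xB9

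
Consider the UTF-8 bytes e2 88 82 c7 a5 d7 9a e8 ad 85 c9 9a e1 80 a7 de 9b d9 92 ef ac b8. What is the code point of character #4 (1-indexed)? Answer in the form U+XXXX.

U+8B45

Offset 0: leading byte 0xE2 = 11100010 → 3-byte char #1 = E2 88 82.
Offset 3: leading byte 0xC7 = 11000111 → 2-byte char #2 = C7 A5.
Offset 5: leading byte 0xD7 = 11010111 → 2-byte char #3 = D7 9A.
Offset 7: leading byte 0xE8 = 11101000 → 3-byte char #4 = E8 AD 85.
Leading byte 0xE8 = 11101000 matches 1110xxxx → 3-byte sequence.
Byte 1: 0xE8 = 11101000, payload 1000 (4 bits).
Byte 2: 0xAD = 10101101 (10xxxxxx ✓), payload 101101.
Byte 3: 0x85 = 10000101 (10xxxxxx ✓), payload 000101.
Concatenate: 1000101101000101 = 0x8B45 (16 bits → U+8B45).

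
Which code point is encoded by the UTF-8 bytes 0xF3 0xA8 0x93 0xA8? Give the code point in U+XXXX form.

Leading byte 0xF3 = 11110011 matches 11110xxx → 4-byte sequence.
Byte 1: 0xF3 = 11110011, payload 011 (3 bits).
Byte 2: 0xA8 = 10101000 (10xxxxxx ✓), payload 101000.
Byte 3: 0x93 = 10010011 (10xxxxxx ✓), payload 010011.
Byte 4: 0xA8 = 10101000 (10xxxxxx ✓), payload 101000.
Concatenate: 011101000010011101000 = 0xE84E8 (21 bits → U+E84E8).

U+E84E8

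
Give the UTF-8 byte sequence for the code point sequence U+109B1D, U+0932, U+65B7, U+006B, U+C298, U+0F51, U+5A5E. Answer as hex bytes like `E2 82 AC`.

U+109B1D: 4-byte form → F4 89 AC 9D.
U+0932: 3-byte form → E0 A4 B2.
U+65B7: 3-byte form → E6 96 B7.
U+006B: 1-byte form → 6B.
U+C298: 3-byte form → EC 8A 98.
U+0F51: 3-byte form → E0 BD 91.
U+5A5E: 3-byte form → E5 A9 9E.
Concatenated (20 bytes): F4 89 AC 9D E0 A4 B2 E6 96 B7 6B EC 8A 98 E0 BD 91 E5 A9 9E.

F4 89 AC 9D E0 A4 B2 E6 96 B7 6B EC 8A 98 E0 BD 91 E5 A9 9E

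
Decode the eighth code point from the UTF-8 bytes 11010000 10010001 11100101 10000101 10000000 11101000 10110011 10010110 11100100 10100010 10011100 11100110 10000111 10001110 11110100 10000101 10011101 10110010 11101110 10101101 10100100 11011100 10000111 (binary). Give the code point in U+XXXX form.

Offset 0: leading byte 0xD0 = 11010000 → 2-byte char #1 = D0 91.
Offset 2: leading byte 0xE5 = 11100101 → 3-byte char #2 = E5 85 80.
Offset 5: leading byte 0xE8 = 11101000 → 3-byte char #3 = E8 B3 96.
Offset 8: leading byte 0xE4 = 11100100 → 3-byte char #4 = E4 A2 9C.
Offset 11: leading byte 0xE6 = 11100110 → 3-byte char #5 = E6 87 8E.
Offset 14: leading byte 0xF4 = 11110100 → 4-byte char #6 = F4 85 9D B2.
Offset 18: leading byte 0xEE = 11101110 → 3-byte char #7 = EE AD A4.
Offset 21: leading byte 0xDC = 11011100 → 2-byte char #8 = DC 87.
Leading byte 0xDC = 11011100 matches 110xxxxx → 2-byte sequence.
Byte 1: 0xDC = 11011100, payload 11100 (5 bits).
Byte 2: 0x87 = 10000111 (10xxxxxx ✓), payload 000111.
Concatenate: 11100000111 = 0x707 (11 bits → U+0707).

U+0707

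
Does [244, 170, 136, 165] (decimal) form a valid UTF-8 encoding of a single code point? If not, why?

invalid (encodes a value above U+10FFFF)

Leading byte 0xF4 = 11110100 → 4-byte form.
Payload = 0x12A225, which exceeds U+10FFFF, the maximum Unicode code point. (Leading bytes F5–FF, or F4 followed by ≥ 0x90, are invalid.)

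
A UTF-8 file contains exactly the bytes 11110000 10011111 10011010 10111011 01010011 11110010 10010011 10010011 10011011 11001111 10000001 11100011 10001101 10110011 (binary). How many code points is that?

Byte at offset 0: 0xF0 = 11110000 → 4-byte char (#1). Advance 4.
Byte at offset 4: 0x53 = 01010011 → 1-byte char (#2). Advance 1.
Byte at offset 5: 0xF2 = 11110010 → 4-byte char (#3). Advance 4.
Byte at offset 9: 0xCF = 11001111 → 2-byte char (#4). Advance 2.
Byte at offset 11: 0xE3 = 11100011 → 3-byte char (#5). Advance 3.
Reached end at offset 14 after 5 code points.

5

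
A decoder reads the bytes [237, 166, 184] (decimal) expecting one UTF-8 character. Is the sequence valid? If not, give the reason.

invalid (encodes a surrogate (U+D800–U+DFFF))

Structurally a 3-byte sequence; payload = 0xD9B8.
But 0xD9B8 is in U+D800–U+DFFF, the surrogate range. Surrogates are not Unicode scalar values and are forbidden in UTF-8.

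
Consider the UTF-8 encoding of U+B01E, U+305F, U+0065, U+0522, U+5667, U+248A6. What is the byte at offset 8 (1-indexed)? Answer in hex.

0xD4

1-indexed offset 8 is 0-indexed offset 7.
U+B01E → 3-byte form EB 80 9E at offsets 0–2.
U+305F → 3-byte form E3 81 9F at offsets 3–5.
U+0065 → 1-byte form 65 at offsets 6–6.
U+0522 → 2-byte form D4 A2 at offsets 7–8.
Offset 7 falls in char 4's range; it's byte 1 of D4 A2 = 0xD4.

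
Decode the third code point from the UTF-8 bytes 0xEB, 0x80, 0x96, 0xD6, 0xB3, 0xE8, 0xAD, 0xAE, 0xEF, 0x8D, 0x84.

U+8B6E

Offset 0: leading byte 0xEB = 11101011 → 3-byte char #1 = EB 80 96.
Offset 3: leading byte 0xD6 = 11010110 → 2-byte char #2 = D6 B3.
Offset 5: leading byte 0xE8 = 11101000 → 3-byte char #3 = E8 AD AE.
Leading byte 0xE8 = 11101000 matches 1110xxxx → 3-byte sequence.
Byte 1: 0xE8 = 11101000, payload 1000 (4 bits).
Byte 2: 0xAD = 10101101 (10xxxxxx ✓), payload 101101.
Byte 3: 0xAE = 10101110 (10xxxxxx ✓), payload 101110.
Concatenate: 1000101101101110 = 0x8B6E (16 bits → U+8B6E).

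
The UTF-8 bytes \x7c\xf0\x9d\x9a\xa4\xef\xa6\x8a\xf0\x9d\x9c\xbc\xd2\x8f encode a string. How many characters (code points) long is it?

Byte at offset 0: 0x7C = 01111100 → 1-byte char (#1). Advance 1.
Byte at offset 1: 0xF0 = 11110000 → 4-byte char (#2). Advance 4.
Byte at offset 5: 0xEF = 11101111 → 3-byte char (#3). Advance 3.
Byte at offset 8: 0xF0 = 11110000 → 4-byte char (#4). Advance 4.
Byte at offset 12: 0xD2 = 11010010 → 2-byte char (#5). Advance 2.
Reached end at offset 14 after 5 code points.

5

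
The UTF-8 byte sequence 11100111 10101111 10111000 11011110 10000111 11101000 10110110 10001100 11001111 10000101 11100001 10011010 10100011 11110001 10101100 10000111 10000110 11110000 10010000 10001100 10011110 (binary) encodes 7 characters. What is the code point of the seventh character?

Offset 0: leading byte 0xE7 = 11100111 → 3-byte char #1 = E7 AF B8.
Offset 3: leading byte 0xDE = 11011110 → 2-byte char #2 = DE 87.
Offset 5: leading byte 0xE8 = 11101000 → 3-byte char #3 = E8 B6 8C.
Offset 8: leading byte 0xCF = 11001111 → 2-byte char #4 = CF 85.
Offset 10: leading byte 0xE1 = 11100001 → 3-byte char #5 = E1 9A A3.
Offset 13: leading byte 0xF1 = 11110001 → 4-byte char #6 = F1 AC 87 86.
Offset 17: leading byte 0xF0 = 11110000 → 4-byte char #7 = F0 90 8C 9E.
Leading byte 0xF0 = 11110000 matches 11110xxx → 4-byte sequence.
Byte 1: 0xF0 = 11110000, payload 000 (3 bits).
Byte 2: 0x90 = 10010000 (10xxxxxx ✓), payload 010000.
Byte 3: 0x8C = 10001100 (10xxxxxx ✓), payload 001100.
Byte 4: 0x9E = 10011110 (10xxxxxx ✓), payload 011110.
Concatenate: 000010000001100011110 = 0x1031E (21 bits → U+1031E).

U+1031E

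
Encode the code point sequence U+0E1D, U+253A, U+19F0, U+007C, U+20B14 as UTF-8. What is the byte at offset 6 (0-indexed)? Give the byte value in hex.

U+0E1D → 3-byte form E0 B8 9D at offsets 0–2.
U+253A → 3-byte form E2 94 BA at offsets 3–5.
U+19F0 → 3-byte form E1 A7 B0 at offsets 6–8.
Offset 6 falls in char 3's range; it's byte 1 of E1 A7 B0 = 0xE1.

0xE1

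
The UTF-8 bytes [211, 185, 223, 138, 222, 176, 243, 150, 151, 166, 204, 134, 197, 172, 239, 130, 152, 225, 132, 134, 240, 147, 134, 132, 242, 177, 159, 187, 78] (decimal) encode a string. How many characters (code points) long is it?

11

Byte at offset 0: 0xD3 = 11010011 → 2-byte char (#1). Advance 2.
Byte at offset 2: 0xDF = 11011111 → 2-byte char (#2). Advance 2.
Byte at offset 4: 0xDE = 11011110 → 2-byte char (#3). Advance 2.
Byte at offset 6: 0xF3 = 11110011 → 4-byte char (#4). Advance 4.
Byte at offset 10: 0xCC = 11001100 → 2-byte char (#5). Advance 2.
Byte at offset 12: 0xC5 = 11000101 → 2-byte char (#6). Advance 2.
Byte at offset 14: 0xEF = 11101111 → 3-byte char (#7). Advance 3.
Byte at offset 17: 0xE1 = 11100001 → 3-byte char (#8). Advance 3.
Byte at offset 20: 0xF0 = 11110000 → 4-byte char (#9). Advance 4.
Byte at offset 24: 0xF2 = 11110010 → 4-byte char (#10). Advance 4.
Byte at offset 28: 0x4E = 01001110 → 1-byte char (#11). Advance 1.
Reached end at offset 29 after 11 code points.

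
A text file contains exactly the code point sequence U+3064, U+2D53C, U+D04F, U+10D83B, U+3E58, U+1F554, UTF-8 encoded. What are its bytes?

E3 81 A4 F0 AD 94 BC ED 81 8F F4 8D A0 BB E3 B9 98 F0 9F 95 94

U+3064: 3-byte form → E3 81 A4.
U+2D53C: 4-byte form → F0 AD 94 BC.
U+D04F: 3-byte form → ED 81 8F.
U+10D83B: 4-byte form → F4 8D A0 BB.
U+3E58: 3-byte form → E3 B9 98.
U+1F554: 4-byte form → F0 9F 95 94.
Concatenated (21 bytes): E3 81 A4 F0 AD 94 BC ED 81 8F F4 8D A0 BB E3 B9 98 F0 9F 95 94.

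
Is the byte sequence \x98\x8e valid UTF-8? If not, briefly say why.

invalid (continuation byte with no leading byte)

Byte 0x98 = 10011000 has the form 10xxxxxx — a continuation byte — but there is no preceding leading byte.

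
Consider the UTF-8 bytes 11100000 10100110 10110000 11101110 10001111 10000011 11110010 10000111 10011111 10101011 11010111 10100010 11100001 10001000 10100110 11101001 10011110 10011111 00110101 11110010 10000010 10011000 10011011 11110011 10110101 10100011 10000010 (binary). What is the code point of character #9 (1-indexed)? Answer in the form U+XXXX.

U+F58C2

Offset 0: leading byte 0xE0 = 11100000 → 3-byte char #1 = E0 A6 B0.
Offset 3: leading byte 0xEE = 11101110 → 3-byte char #2 = EE 8F 83.
Offset 6: leading byte 0xF2 = 11110010 → 4-byte char #3 = F2 87 9F AB.
Offset 10: leading byte 0xD7 = 11010111 → 2-byte char #4 = D7 A2.
Offset 12: leading byte 0xE1 = 11100001 → 3-byte char #5 = E1 88 A6.
Offset 15: leading byte 0xE9 = 11101001 → 3-byte char #6 = E9 9E 9F.
Offset 18: leading byte 0x35 = 00110101 → 1-byte char #7 = 35.
Offset 19: leading byte 0xF2 = 11110010 → 4-byte char #8 = F2 82 98 9B.
Offset 23: leading byte 0xF3 = 11110011 → 4-byte char #9 = F3 B5 A3 82.
Leading byte 0xF3 = 11110011 matches 11110xxx → 4-byte sequence.
Byte 1: 0xF3 = 11110011, payload 011 (3 bits).
Byte 2: 0xB5 = 10110101 (10xxxxxx ✓), payload 110101.
Byte 3: 0xA3 = 10100011 (10xxxxxx ✓), payload 100011.
Byte 4: 0x82 = 10000010 (10xxxxxx ✓), payload 000010.
Concatenate: 011110101100011000010 = 0xF58C2 (21 bits → U+F58C2).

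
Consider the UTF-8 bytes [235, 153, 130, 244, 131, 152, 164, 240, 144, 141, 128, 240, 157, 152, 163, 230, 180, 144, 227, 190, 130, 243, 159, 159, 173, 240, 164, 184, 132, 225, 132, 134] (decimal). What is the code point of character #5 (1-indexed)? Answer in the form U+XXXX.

Offset 0: leading byte 0xEB = 11101011 → 3-byte char #1 = EB 99 82.
Offset 3: leading byte 0xF4 = 11110100 → 4-byte char #2 = F4 83 98 A4.
Offset 7: leading byte 0xF0 = 11110000 → 4-byte char #3 = F0 90 8D 80.
Offset 11: leading byte 0xF0 = 11110000 → 4-byte char #4 = F0 9D 98 A3.
Offset 15: leading byte 0xE6 = 11100110 → 3-byte char #5 = E6 B4 90.
Leading byte 0xE6 = 11100110 matches 1110xxxx → 3-byte sequence.
Byte 1: 0xE6 = 11100110, payload 0110 (4 bits).
Byte 2: 0xB4 = 10110100 (10xxxxxx ✓), payload 110100.
Byte 3: 0x90 = 10010000 (10xxxxxx ✓), payload 010000.
Concatenate: 0110110100010000 = 0x6D10 (16 bits → U+6D10).

U+6D10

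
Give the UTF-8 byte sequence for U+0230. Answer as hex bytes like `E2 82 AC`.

C8 B0

U+0230 = 0x230 = 560 decimal. In range U+0080–U+07FF → 2-byte form: 110xxxxx 10xxxxxx.
Binary (11 bits): 01000110000.
Split 5+6: 01000 | 110000.
Byte 1: 11001000 = 0xC8.
Byte 2: 10110000 = 0xB0.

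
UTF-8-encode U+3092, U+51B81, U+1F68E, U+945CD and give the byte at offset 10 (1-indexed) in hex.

1-indexed offset 10 is 0-indexed offset 9.
U+3092 → 3-byte form E3 82 92 at offsets 0–2.
U+51B81 → 4-byte form F1 91 AE 81 at offsets 3–6.
U+1F68E → 4-byte form F0 9F 9A 8E at offsets 7–10.
Offset 9 falls in char 3's range; it's byte 3 of F0 9F 9A 8E = 0x9A.

0x9A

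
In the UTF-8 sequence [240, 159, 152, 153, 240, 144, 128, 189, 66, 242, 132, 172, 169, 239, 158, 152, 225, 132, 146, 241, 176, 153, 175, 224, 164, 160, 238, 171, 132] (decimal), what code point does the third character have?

U+0042

Offset 0: leading byte 0xF0 = 11110000 → 4-byte char #1 = F0 9F 98 99.
Offset 4: leading byte 0xF0 = 11110000 → 4-byte char #2 = F0 90 80 BD.
Offset 8: leading byte 0x42 = 01000010 → 1-byte char #3 = 42.
Leading byte 0x42 = 01000010 matches 0xxxxxxx → 1-byte sequence.
Byte 1: 0x42 = 01000010, payload 1000010 (7 bits).
Concatenate: 1000010 = 0x42 (7 bits → U+0042).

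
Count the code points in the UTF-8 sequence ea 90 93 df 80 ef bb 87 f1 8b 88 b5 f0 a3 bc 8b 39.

6

Byte at offset 0: 0xEA = 11101010 → 3-byte char (#1). Advance 3.
Byte at offset 3: 0xDF = 11011111 → 2-byte char (#2). Advance 2.
Byte at offset 5: 0xEF = 11101111 → 3-byte char (#3). Advance 3.
Byte at offset 8: 0xF1 = 11110001 → 4-byte char (#4). Advance 4.
Byte at offset 12: 0xF0 = 11110000 → 4-byte char (#5). Advance 4.
Byte at offset 16: 0x39 = 00111001 → 1-byte char (#6). Advance 1.
Reached end at offset 17 after 6 code points.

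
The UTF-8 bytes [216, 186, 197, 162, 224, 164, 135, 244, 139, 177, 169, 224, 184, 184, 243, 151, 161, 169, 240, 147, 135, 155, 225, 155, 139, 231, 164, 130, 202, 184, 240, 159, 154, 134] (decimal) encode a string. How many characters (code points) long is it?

11

Byte at offset 0: 0xD8 = 11011000 → 2-byte char (#1). Advance 2.
Byte at offset 2: 0xC5 = 11000101 → 2-byte char (#2). Advance 2.
Byte at offset 4: 0xE0 = 11100000 → 3-byte char (#3). Advance 3.
Byte at offset 7: 0xF4 = 11110100 → 4-byte char (#4). Advance 4.
Byte at offset 11: 0xE0 = 11100000 → 3-byte char (#5). Advance 3.
Byte at offset 14: 0xF3 = 11110011 → 4-byte char (#6). Advance 4.
Byte at offset 18: 0xF0 = 11110000 → 4-byte char (#7). Advance 4.
Byte at offset 22: 0xE1 = 11100001 → 3-byte char (#8). Advance 3.
Byte at offset 25: 0xE7 = 11100111 → 3-byte char (#9). Advance 3.
Byte at offset 28: 0xCA = 11001010 → 2-byte char (#10). Advance 2.
Byte at offset 30: 0xF0 = 11110000 → 4-byte char (#11). Advance 4.
Reached end at offset 34 after 11 code points.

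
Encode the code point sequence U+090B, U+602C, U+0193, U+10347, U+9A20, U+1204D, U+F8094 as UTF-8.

U+090B: 3-byte form → E0 A4 8B.
U+602C: 3-byte form → E6 80 AC.
U+0193: 2-byte form → C6 93.
U+10347: 4-byte form → F0 90 8D 87.
U+9A20: 3-byte form → E9 A8 A0.
U+1204D: 4-byte form → F0 92 81 8D.
U+F8094: 4-byte form → F3 B8 82 94.
Concatenated (23 bytes): E0 A4 8B E6 80 AC C6 93 F0 90 8D 87 E9 A8 A0 F0 92 81 8D F3 B8 82 94.

E0 A4 8B E6 80 AC C6 93 F0 90 8D 87 E9 A8 A0 F0 92 81 8D F3 B8 82 94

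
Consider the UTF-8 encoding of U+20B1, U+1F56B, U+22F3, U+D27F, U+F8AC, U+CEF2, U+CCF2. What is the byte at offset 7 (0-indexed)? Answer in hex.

U+20B1 → 3-byte form E2 82 B1 at offsets 0–2.
U+1F56B → 4-byte form F0 9F 95 AB at offsets 3–6.
U+22F3 → 3-byte form E2 8B B3 at offsets 7–9.
Offset 7 falls in char 3's range; it's byte 1 of E2 8B B3 = 0xE2.

0xE2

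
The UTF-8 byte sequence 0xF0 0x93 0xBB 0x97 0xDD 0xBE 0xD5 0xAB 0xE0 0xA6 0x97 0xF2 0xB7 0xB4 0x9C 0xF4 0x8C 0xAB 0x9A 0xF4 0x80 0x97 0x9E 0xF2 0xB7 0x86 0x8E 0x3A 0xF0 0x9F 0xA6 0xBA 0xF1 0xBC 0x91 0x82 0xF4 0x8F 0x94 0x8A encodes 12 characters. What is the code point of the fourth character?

Offset 0: leading byte 0xF0 = 11110000 → 4-byte char #1 = F0 93 BB 97.
Offset 4: leading byte 0xDD = 11011101 → 2-byte char #2 = DD BE.
Offset 6: leading byte 0xD5 = 11010101 → 2-byte char #3 = D5 AB.
Offset 8: leading byte 0xE0 = 11100000 → 3-byte char #4 = E0 A6 97.
Leading byte 0xE0 = 11100000 matches 1110xxxx → 3-byte sequence.
Byte 1: 0xE0 = 11100000, payload 0000 (4 bits).
Byte 2: 0xA6 = 10100110 (10xxxxxx ✓), payload 100110.
Byte 3: 0x97 = 10010111 (10xxxxxx ✓), payload 010111.
Concatenate: 0000100110010111 = 0x997 (16 bits → U+0997).

U+0997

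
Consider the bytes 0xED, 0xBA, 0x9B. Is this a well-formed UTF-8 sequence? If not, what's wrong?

invalid (encodes a surrogate (U+D800–U+DFFF))

Structurally a 3-byte sequence; payload = 0xDE9B.
But 0xDE9B is in U+D800–U+DFFF, the surrogate range. Surrogates are not Unicode scalar values and are forbidden in UTF-8.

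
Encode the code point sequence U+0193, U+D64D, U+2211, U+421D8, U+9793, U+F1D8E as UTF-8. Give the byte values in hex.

U+0193: 2-byte form → C6 93.
U+D64D: 3-byte form → ED 99 8D.
U+2211: 3-byte form → E2 88 91.
U+421D8: 4-byte form → F1 82 87 98.
U+9793: 3-byte form → E9 9E 93.
U+F1D8E: 4-byte form → F3 B1 B6 8E.
Concatenated (19 bytes): C6 93 ED 99 8D E2 88 91 F1 82 87 98 E9 9E 93 F3 B1 B6 8E.

C6 93 ED 99 8D E2 88 91 F1 82 87 98 E9 9E 93 F3 B1 B6 8E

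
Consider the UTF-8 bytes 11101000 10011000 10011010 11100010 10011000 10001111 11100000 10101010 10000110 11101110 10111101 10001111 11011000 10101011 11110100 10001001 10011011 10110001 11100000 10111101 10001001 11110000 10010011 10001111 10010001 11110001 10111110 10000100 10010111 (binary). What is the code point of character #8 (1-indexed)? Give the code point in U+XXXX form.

U+133D1

Offset 0: leading byte 0xE8 = 11101000 → 3-byte char #1 = E8 98 9A.
Offset 3: leading byte 0xE2 = 11100010 → 3-byte char #2 = E2 98 8F.
Offset 6: leading byte 0xE0 = 11100000 → 3-byte char #3 = E0 AA 86.
Offset 9: leading byte 0xEE = 11101110 → 3-byte char #4 = EE BD 8F.
Offset 12: leading byte 0xD8 = 11011000 → 2-byte char #5 = D8 AB.
Offset 14: leading byte 0xF4 = 11110100 → 4-byte char #6 = F4 89 9B B1.
Offset 18: leading byte 0xE0 = 11100000 → 3-byte char #7 = E0 BD 89.
Offset 21: leading byte 0xF0 = 11110000 → 4-byte char #8 = F0 93 8F 91.
Leading byte 0xF0 = 11110000 matches 11110xxx → 4-byte sequence.
Byte 1: 0xF0 = 11110000, payload 000 (3 bits).
Byte 2: 0x93 = 10010011 (10xxxxxx ✓), payload 010011.
Byte 3: 0x8F = 10001111 (10xxxxxx ✓), payload 001111.
Byte 4: 0x91 = 10010001 (10xxxxxx ✓), payload 010001.
Concatenate: 000010011001111010001 = 0x133D1 (21 bits → U+133D1).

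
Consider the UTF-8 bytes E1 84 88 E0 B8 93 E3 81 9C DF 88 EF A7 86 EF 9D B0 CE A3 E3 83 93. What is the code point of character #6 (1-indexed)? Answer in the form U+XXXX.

U+F770

Offset 0: leading byte 0xE1 = 11100001 → 3-byte char #1 = E1 84 88.
Offset 3: leading byte 0xE0 = 11100000 → 3-byte char #2 = E0 B8 93.
Offset 6: leading byte 0xE3 = 11100011 → 3-byte char #3 = E3 81 9C.
Offset 9: leading byte 0xDF = 11011111 → 2-byte char #4 = DF 88.
Offset 11: leading byte 0xEF = 11101111 → 3-byte char #5 = EF A7 86.
Offset 14: leading byte 0xEF = 11101111 → 3-byte char #6 = EF 9D B0.
Leading byte 0xEF = 11101111 matches 1110xxxx → 3-byte sequence.
Byte 1: 0xEF = 11101111, payload 1111 (4 bits).
Byte 2: 0x9D = 10011101 (10xxxxxx ✓), payload 011101.
Byte 3: 0xB0 = 10110000 (10xxxxxx ✓), payload 110000.
Concatenate: 1111011101110000 = 0xF770 (16 bits → U+F770).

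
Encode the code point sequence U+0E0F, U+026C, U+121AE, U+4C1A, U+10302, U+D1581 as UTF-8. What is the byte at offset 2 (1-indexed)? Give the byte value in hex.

1-indexed offset 2 is 0-indexed offset 1.
U+0E0F → 3-byte form E0 B8 8F at offsets 0–2.
Offset 1 falls in char 1's range; it's byte 2 of E0 B8 8F = 0xB8.

0xB8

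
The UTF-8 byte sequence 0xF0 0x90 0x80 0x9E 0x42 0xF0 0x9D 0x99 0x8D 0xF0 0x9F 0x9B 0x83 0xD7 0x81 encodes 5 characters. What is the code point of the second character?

Offset 0: leading byte 0xF0 = 11110000 → 4-byte char #1 = F0 90 80 9E.
Offset 4: leading byte 0x42 = 01000010 → 1-byte char #2 = 42.
Leading byte 0x42 = 01000010 matches 0xxxxxxx → 1-byte sequence.
Byte 1: 0x42 = 01000010, payload 1000010 (7 bits).
Concatenate: 1000010 = 0x42 (7 bits → U+0042).

U+0042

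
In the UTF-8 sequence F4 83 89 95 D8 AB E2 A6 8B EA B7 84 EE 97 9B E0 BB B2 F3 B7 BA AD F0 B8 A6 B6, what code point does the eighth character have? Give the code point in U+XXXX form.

Offset 0: leading byte 0xF4 = 11110100 → 4-byte char #1 = F4 83 89 95.
Offset 4: leading byte 0xD8 = 11011000 → 2-byte char #2 = D8 AB.
Offset 6: leading byte 0xE2 = 11100010 → 3-byte char #3 = E2 A6 8B.
Offset 9: leading byte 0xEA = 11101010 → 3-byte char #4 = EA B7 84.
Offset 12: leading byte 0xEE = 11101110 → 3-byte char #5 = EE 97 9B.
Offset 15: leading byte 0xE0 = 11100000 → 3-byte char #6 = E0 BB B2.
Offset 18: leading byte 0xF3 = 11110011 → 4-byte char #7 = F3 B7 BA AD.
Offset 22: leading byte 0xF0 = 11110000 → 4-byte char #8 = F0 B8 A6 B6.
Leading byte 0xF0 = 11110000 matches 11110xxx → 4-byte sequence.
Byte 1: 0xF0 = 11110000, payload 000 (3 bits).
Byte 2: 0xB8 = 10111000 (10xxxxxx ✓), payload 111000.
Byte 3: 0xA6 = 10100110 (10xxxxxx ✓), payload 100110.
Byte 4: 0xB6 = 10110110 (10xxxxxx ✓), payload 110110.
Concatenate: 000111000100110110110 = 0x389B6 (21 bits → U+389B6).

U+389B6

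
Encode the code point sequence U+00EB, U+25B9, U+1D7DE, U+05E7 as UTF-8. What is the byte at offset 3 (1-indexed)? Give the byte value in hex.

1-indexed offset 3 is 0-indexed offset 2.
U+00EB → 2-byte form C3 AB at offsets 0–1.
U+25B9 → 3-byte form E2 96 B9 at offsets 2–4.
Offset 2 falls in char 2's range; it's byte 1 of E2 96 B9 = 0xE2.

0xE2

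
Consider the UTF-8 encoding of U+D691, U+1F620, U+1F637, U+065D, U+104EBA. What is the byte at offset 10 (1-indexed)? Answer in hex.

1-indexed offset 10 is 0-indexed offset 9.
U+D691 → 3-byte form ED 9A 91 at offsets 0–2.
U+1F620 → 4-byte form F0 9F 98 A0 at offsets 3–6.
U+1F637 → 4-byte form F0 9F 98 B7 at offsets 7–10.
Offset 9 falls in char 3's range; it's byte 3 of F0 9F 98 B7 = 0x98.

0x98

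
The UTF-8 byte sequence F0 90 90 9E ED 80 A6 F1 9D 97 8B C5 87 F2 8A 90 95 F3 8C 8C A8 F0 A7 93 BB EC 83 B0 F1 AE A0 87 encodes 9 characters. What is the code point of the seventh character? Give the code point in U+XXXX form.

Offset 0: leading byte 0xF0 = 11110000 → 4-byte char #1 = F0 90 90 9E.
Offset 4: leading byte 0xED = 11101101 → 3-byte char #2 = ED 80 A6.
Offset 7: leading byte 0xF1 = 11110001 → 4-byte char #3 = F1 9D 97 8B.
Offset 11: leading byte 0xC5 = 11000101 → 2-byte char #4 = C5 87.
Offset 13: leading byte 0xF2 = 11110010 → 4-byte char #5 = F2 8A 90 95.
Offset 17: leading byte 0xF3 = 11110011 → 4-byte char #6 = F3 8C 8C A8.
Offset 21: leading byte 0xF0 = 11110000 → 4-byte char #7 = F0 A7 93 BB.
Leading byte 0xF0 = 11110000 matches 11110xxx → 4-byte sequence.
Byte 1: 0xF0 = 11110000, payload 000 (3 bits).
Byte 2: 0xA7 = 10100111 (10xxxxxx ✓), payload 100111.
Byte 3: 0x93 = 10010011 (10xxxxxx ✓), payload 010011.
Byte 4: 0xBB = 10111011 (10xxxxxx ✓), payload 111011.
Concatenate: 000100111010011111011 = 0x274FB (21 bits → U+274FB).

U+274FB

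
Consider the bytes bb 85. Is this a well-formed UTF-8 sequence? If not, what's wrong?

invalid (continuation byte with no leading byte)

Byte 0xBB = 10111011 has the form 10xxxxxx — a continuation byte — but there is no preceding leading byte.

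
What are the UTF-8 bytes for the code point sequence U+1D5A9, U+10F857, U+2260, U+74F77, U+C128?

U+1D5A9: 4-byte form → F0 9D 96 A9.
U+10F857: 4-byte form → F4 8F A1 97.
U+2260: 3-byte form → E2 89 A0.
U+74F77: 4-byte form → F1 B4 BD B7.
U+C128: 3-byte form → EC 84 A8.
Concatenated (18 bytes): F0 9D 96 A9 F4 8F A1 97 E2 89 A0 F1 B4 BD B7 EC 84 A8.

F0 9D 96 A9 F4 8F A1 97 E2 89 A0 F1 B4 BD B7 EC 84 A8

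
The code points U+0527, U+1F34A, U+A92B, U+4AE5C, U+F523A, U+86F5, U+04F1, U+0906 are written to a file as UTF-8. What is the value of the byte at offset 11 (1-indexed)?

1-indexed offset 11 is 0-indexed offset 10.
U+0527 → 2-byte form D4 A7 at offsets 0–1.
U+1F34A → 4-byte form F0 9F 8D 8A at offsets 2–5.
U+A92B → 3-byte form EA A4 AB at offsets 6–8.
U+4AE5C → 4-byte form F1 8A B9 9C at offsets 9–12.
Offset 10 falls in char 4's range; it's byte 2 of F1 8A B9 9C = 0x8A.

0x8A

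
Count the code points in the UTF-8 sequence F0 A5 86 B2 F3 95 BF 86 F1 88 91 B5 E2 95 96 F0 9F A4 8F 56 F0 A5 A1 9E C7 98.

8

Byte at offset 0: 0xF0 = 11110000 → 4-byte char (#1). Advance 4.
Byte at offset 4: 0xF3 = 11110011 → 4-byte char (#2). Advance 4.
Byte at offset 8: 0xF1 = 11110001 → 4-byte char (#3). Advance 4.
Byte at offset 12: 0xE2 = 11100010 → 3-byte char (#4). Advance 3.
Byte at offset 15: 0xF0 = 11110000 → 4-byte char (#5). Advance 4.
Byte at offset 19: 0x56 = 01010110 → 1-byte char (#6). Advance 1.
Byte at offset 20: 0xF0 = 11110000 → 4-byte char (#7). Advance 4.
Byte at offset 24: 0xC7 = 11000111 → 2-byte char (#8). Advance 2.
Reached end at offset 26 after 8 code points.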